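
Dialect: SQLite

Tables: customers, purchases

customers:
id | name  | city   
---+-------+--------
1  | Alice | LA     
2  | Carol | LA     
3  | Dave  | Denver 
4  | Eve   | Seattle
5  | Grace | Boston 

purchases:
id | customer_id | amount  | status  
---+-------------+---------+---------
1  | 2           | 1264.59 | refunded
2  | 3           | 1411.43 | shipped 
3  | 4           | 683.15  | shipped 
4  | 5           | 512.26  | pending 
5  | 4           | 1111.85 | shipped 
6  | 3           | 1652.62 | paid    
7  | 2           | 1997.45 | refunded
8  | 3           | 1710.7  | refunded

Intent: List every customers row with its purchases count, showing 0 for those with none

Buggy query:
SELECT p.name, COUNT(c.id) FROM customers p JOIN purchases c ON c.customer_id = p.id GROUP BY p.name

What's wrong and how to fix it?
Bug: INNER JOIN drops customers rows that have no matching purchases rows

Fix: Switch to LEFT JOIN to retain unmatched parent rows

Corrected query:
SELECT p.name, COUNT(c.id) FROM customers p LEFT JOIN purchases c ON c.customer_id = p.id GROUP BY p.name

Result:
name  | COUNT(c.id)
------+------------
Alice | 0          
Carol | 2          
Dave  | 3          
Eve   | 2          
Grace | 1          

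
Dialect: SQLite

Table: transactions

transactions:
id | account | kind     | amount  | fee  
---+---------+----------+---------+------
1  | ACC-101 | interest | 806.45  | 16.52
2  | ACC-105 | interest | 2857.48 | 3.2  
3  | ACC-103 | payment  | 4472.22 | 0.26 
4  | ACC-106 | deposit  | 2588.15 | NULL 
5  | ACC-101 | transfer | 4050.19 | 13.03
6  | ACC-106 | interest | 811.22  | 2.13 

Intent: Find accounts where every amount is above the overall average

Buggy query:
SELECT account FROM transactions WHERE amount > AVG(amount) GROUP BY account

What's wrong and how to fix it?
Bug: WHERE evaluates per row before aggregation, so AVG() is unavailable

Fix: Use a subquery for AVG and a HAVING MIN(...) filter so the condition holds for every row in the group

Corrected query:
SELECT account FROM transactions GROUP BY account HAVING MIN(amount) > (SELECT AVG(amount) FROM transactions)

Result:
account
-------
ACC-103
ACC-105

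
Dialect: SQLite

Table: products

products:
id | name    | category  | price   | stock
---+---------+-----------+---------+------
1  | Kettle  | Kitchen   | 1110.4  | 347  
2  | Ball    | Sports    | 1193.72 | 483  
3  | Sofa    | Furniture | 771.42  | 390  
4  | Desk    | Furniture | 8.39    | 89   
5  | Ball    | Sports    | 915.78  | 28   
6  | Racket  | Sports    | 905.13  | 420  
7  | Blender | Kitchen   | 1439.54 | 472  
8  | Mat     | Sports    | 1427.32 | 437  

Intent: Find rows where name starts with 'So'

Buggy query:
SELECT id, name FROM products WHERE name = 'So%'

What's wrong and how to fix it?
Bug: Wildcards only work with LIKE; '=' treats '%' as a literal character

Fix: Replace '=' with LIKE so 'So%' is treated as a pattern

Corrected query:
SELECT id, name FROM products WHERE name LIKE 'So%'

Result:
id | name
---+-----
3  | Sofa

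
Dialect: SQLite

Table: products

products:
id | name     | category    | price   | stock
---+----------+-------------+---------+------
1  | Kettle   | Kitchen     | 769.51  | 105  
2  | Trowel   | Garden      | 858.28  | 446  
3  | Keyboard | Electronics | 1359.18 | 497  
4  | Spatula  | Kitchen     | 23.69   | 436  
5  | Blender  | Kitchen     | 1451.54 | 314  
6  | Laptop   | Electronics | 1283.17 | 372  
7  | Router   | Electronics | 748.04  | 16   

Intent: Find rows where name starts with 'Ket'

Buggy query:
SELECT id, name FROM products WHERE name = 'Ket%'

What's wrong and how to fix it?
Bug: Wildcards only work with LIKE; '=' treats '%' as a literal character

Fix: Replace '=' with LIKE so 'Ket%' is treated as a pattern

Corrected query:
SELECT id, name FROM products WHERE name LIKE 'Ket%'

Result:
id | name  
---+-------
1  | Kettle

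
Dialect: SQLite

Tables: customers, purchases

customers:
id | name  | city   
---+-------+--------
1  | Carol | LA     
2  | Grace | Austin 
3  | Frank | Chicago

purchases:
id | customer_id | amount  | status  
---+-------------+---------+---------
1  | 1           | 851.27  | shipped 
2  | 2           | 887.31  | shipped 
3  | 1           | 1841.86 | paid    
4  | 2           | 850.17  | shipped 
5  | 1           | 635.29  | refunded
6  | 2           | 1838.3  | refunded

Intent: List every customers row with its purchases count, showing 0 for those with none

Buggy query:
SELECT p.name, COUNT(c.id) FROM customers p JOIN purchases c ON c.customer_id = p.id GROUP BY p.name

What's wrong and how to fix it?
Bug: An inner join excludes parents with zero children

Fix: Switch to LEFT JOIN to retain unmatched parent rows

Corrected query:
SELECT p.name, COUNT(c.id) FROM customers p LEFT JOIN purchases c ON c.customer_id = p.id GROUP BY p.name

Result:
name  | COUNT(c.id)
------+------------
Carol | 3          
Frank | 0          
Grace | 3          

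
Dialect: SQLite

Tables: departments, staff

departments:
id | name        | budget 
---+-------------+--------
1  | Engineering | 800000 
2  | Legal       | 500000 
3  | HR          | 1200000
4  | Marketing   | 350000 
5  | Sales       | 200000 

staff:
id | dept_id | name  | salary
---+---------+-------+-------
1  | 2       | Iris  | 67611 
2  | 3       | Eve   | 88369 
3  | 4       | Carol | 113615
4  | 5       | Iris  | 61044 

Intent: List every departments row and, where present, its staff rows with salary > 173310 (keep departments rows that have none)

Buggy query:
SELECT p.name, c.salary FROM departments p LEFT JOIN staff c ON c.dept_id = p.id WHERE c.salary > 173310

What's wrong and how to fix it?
Bug: Filtering c.salary in WHERE discards the NULL rows produced by LEFT JOIN, turning it into an inner join

Fix: Move the right-table condition into the ON clause so unmatched parents are kept

Corrected query:
SELECT p.name, c.salary FROM departments p LEFT JOIN staff c ON c.dept_id = p.id AND c.salary > 173310

Result:
name        | salary
------------+-------
Engineering | NULL  
Legal       | NULL  
HR          | NULL  
Marketing   | NULL  
Sales       | NULL  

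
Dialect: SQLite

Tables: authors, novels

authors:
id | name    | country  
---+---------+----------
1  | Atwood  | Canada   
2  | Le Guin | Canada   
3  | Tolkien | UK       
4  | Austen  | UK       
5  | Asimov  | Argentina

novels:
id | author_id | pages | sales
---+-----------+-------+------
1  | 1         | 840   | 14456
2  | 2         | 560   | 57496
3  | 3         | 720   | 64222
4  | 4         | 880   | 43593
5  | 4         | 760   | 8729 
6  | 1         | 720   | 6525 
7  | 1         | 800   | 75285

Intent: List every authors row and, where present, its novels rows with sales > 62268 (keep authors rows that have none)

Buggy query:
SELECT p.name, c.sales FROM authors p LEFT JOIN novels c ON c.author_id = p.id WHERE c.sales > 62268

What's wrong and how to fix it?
Bug: A WHERE condition on the right-hand table after LEFT JOIN drops unmatched parents

Fix: Put 'c.sales > 62268' in the JOIN's ON clause instead of WHERE

Corrected query:
SELECT p.name, c.sales FROM authors p LEFT JOIN novels c ON c.author_id = p.id AND c.sales > 62268

Result:
name    | sales
--------+------
Atwood  | 75285
Le Guin | NULL 
Tolkien | 64222
Austen  | NULL 
Asimov  | NULL 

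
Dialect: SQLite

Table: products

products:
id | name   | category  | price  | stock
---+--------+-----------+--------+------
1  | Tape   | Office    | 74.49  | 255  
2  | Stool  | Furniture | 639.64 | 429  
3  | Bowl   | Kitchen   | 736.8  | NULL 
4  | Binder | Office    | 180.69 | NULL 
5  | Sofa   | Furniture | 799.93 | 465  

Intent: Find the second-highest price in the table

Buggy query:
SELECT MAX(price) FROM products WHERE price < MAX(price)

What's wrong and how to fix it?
Bug: MAX(price) on the right of the comparison is an aggregate-in-WHERE error

Fix: Put the inner MAX in a scalar subquery

Corrected query:
SELECT MAX(price) FROM products WHERE price < (SELECT MAX(price) FROM products)

Result:
MAX(price)
----------
736.8     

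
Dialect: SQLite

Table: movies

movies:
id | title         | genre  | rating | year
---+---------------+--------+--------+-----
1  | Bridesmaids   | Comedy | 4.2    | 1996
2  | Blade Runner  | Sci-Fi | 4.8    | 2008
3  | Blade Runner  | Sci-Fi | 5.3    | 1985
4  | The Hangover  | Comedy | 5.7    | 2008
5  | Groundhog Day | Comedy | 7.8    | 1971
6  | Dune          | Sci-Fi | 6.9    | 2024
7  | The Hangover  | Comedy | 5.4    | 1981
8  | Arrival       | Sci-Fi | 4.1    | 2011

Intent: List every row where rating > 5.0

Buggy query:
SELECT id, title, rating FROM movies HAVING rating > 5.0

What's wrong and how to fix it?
Bug: HAVING filters the output of aggregation, but this query has no GROUP BY and no aggregate functions, so SQLite rejects it (HAVING clause on a non-aggregate query); the condition here is per row

Fix: Use WHERE for row-level filtering

Corrected query:
SELECT id, title, rating FROM movies WHERE rating > 5.0

Result:
id | title         | rating
---+---------------+-------
3  | Blade Runner  | 5.3   
4  | The Hangover  | 5.7   
5  | Groundhog Day | 7.8   
6  | Dune          | 6.9   
7  | The Hangover  | 5.4   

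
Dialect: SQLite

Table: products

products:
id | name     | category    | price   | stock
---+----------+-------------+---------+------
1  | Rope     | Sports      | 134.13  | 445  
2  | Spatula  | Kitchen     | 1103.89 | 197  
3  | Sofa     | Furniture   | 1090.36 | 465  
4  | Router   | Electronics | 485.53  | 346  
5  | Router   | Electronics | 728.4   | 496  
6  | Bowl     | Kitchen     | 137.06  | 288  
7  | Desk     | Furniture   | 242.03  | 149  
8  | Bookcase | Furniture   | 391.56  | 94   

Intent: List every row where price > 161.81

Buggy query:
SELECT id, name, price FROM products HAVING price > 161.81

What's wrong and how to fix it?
Bug: This is a non-aggregate query (no GROUP BY, no aggregates), so in SQLite the HAVING clause is invalid here; a row-level condition belongs in WHERE

Fix: Replace HAVING with WHERE since the condition applies to individual rows

Corrected query:
SELECT id, name, price FROM products WHERE price > 161.81

Result:
id | name     | price  
---+----------+--------
2  | Spatula  | 1103.89
3  | Sofa     | 1090.36
4  | Router   | 485.53 
5  | Router   | 728.4  
7  | Desk     | 242.03 
8  | Bookcase | 391.56 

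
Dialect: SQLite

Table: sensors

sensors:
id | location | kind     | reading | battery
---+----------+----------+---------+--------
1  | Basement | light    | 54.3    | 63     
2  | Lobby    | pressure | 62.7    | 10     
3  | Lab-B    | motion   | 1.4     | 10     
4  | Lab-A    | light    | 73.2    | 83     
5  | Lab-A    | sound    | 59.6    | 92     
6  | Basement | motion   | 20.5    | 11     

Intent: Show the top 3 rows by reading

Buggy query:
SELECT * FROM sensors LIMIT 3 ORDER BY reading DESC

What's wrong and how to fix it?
Bug: LIMIT must come after ORDER BY

Fix: Swap the clauses: ORDER BY first, then LIMIT

Corrected query:
SELECT * FROM sensors ORDER BY reading DESC LIMIT 3

Result:
id | location | kind     | reading | battery
---+----------+----------+---------+--------
4  | Lab-A    | light    | 73.2    | 83     
2  | Lobby    | pressure | 62.7    | 10     
5  | Lab-A    | sound    | 59.6    | 92     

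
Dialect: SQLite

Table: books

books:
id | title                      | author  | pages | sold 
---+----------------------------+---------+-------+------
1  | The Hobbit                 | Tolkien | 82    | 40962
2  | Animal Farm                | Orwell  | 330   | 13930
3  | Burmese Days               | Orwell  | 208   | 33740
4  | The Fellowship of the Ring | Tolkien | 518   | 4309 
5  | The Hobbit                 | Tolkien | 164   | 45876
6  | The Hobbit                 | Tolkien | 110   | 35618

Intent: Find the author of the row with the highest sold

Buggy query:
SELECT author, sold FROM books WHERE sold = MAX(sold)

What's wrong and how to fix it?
Bug: MAX(sold) is an aggregate and cannot be used directly in WHERE

Fix: Wrap MAX in a scalar subquery so WHERE compares against a single value

Corrected query:
SELECT author, sold FROM books WHERE sold = (SELECT MAX(sold) FROM books)

Result:
author  | sold 
--------+------
Tolkien | 45876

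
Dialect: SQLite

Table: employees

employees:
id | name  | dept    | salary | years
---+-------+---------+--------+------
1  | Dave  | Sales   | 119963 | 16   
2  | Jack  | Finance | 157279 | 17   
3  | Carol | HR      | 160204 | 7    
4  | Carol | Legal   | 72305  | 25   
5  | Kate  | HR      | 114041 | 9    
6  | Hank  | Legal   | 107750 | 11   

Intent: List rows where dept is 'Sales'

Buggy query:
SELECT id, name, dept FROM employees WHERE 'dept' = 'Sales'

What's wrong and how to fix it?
Bug: 'dept' in single quotes is a string literal, not the column; the comparison is literal-vs-literal and never true

Fix: Reference the column as dept without single quotes

Corrected query:
SELECT id, name, dept FROM employees WHERE dept = 'Sales'

Result:
id | name | dept 
---+------+------
1  | Dave | Sales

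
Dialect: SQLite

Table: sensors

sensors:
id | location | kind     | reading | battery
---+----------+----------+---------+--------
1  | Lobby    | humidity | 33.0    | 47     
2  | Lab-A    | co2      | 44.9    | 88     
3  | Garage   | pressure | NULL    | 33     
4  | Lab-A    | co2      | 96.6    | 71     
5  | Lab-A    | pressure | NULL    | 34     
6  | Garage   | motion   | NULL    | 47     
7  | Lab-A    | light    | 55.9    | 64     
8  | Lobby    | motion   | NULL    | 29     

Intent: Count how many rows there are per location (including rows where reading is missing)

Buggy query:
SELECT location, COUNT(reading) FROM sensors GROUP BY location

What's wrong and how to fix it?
Bug: COUNT(column) counts non-NULL values only; rows with NULL reading aren't counted

Fix: Replace COUNT(reading) with COUNT(*)

Corrected query:
SELECT location, COUNT(*) FROM sensors GROUP BY location

Result:
location | COUNT(*)
---------+---------
Garage   | 2       
Lab-A    | 4       
Lobby    | 2       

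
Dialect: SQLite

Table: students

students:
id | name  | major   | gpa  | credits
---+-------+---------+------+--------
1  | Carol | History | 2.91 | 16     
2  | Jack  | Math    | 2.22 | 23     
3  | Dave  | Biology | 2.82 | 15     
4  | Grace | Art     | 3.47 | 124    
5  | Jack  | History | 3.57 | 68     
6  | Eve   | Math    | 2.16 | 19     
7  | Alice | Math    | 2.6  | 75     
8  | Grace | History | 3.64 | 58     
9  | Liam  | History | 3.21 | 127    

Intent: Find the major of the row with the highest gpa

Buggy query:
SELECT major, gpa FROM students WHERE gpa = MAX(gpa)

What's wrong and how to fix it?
Bug: WHERE is evaluated per row; an aggregate over the whole table isn't defined there

Fix: Use a subquery: WHERE gpa = (SELECT MAX(gpa) FROM students)

Corrected query:
SELECT major, gpa FROM students WHERE gpa = (SELECT MAX(gpa) FROM students)

Result:
major   | gpa 
--------+-----
History | 3.64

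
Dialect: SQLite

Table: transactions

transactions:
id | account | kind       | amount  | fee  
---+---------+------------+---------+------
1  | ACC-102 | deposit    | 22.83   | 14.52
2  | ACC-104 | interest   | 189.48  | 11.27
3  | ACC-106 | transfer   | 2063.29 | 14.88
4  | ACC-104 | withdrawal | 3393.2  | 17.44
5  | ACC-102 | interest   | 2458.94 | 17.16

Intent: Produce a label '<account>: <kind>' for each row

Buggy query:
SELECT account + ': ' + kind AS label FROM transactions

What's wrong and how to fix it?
Bug: SQLite uses || for string concatenation; + coerces text to numbers (yielding 0)

Fix: Use the || operator for string concatenation

Corrected query:
SELECT account || ': ' || kind AS label FROM transactions

Result:
label              
-------------------
ACC-102: deposit   
ACC-104: interest  
ACC-106: transfer  
ACC-104: withdrawal
ACC-102: interest  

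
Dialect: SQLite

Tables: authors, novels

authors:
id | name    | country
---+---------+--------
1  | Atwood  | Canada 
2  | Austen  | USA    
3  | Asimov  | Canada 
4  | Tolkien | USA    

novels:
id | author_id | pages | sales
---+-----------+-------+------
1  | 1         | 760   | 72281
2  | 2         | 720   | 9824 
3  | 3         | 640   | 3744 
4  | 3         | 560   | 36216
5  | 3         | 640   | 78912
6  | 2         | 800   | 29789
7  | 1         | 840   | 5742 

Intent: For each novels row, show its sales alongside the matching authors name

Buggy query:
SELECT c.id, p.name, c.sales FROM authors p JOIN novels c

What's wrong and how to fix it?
Bug: Missing join condition: each novels row is matched to all authors rows instead of just its own

Fix: Add ON c.author_id = p.id to the JOIN

Corrected query:
SELECT c.id, p.name, c.sales FROM authors p JOIN novels c ON c.author_id = p.id

Result:
id | name   | sales
---+--------+------
1  | Atwood | 72281
2  | Austen | 9824 
3  | Asimov | 3744 
4  | Asimov | 36216
5  | Asimov | 78912
6  | Austen | 29789
7  | Atwood | 5742 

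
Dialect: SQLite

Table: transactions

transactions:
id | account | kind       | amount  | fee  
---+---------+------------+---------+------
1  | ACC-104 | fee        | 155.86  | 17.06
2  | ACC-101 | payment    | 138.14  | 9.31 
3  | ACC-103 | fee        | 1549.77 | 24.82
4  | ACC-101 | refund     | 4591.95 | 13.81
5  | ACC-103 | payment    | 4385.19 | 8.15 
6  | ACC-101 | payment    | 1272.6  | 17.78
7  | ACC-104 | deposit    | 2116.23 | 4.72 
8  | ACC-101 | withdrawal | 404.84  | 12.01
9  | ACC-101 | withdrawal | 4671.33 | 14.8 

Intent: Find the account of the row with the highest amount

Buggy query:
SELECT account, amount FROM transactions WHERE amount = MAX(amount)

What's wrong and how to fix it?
Bug: MAX(amount) is an aggregate and cannot be used directly in WHERE

Fix: Use a subquery: WHERE amount = (SELECT MAX(amount) FROM transactions)

Corrected query:
SELECT account, amount FROM transactions WHERE amount = (SELECT MAX(amount) FROM transactions)

Result:
account | amount 
--------+--------
ACC-101 | 4671.33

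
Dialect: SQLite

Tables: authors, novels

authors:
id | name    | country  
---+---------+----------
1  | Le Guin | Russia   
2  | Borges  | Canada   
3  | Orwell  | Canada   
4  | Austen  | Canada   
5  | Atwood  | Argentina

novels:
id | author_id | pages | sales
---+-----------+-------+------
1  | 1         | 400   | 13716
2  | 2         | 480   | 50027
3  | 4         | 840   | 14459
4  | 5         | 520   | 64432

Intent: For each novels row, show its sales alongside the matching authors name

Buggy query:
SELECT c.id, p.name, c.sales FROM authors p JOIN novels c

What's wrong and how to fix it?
Bug: JOIN with no ON clause produces a cartesian product; every novels row pairs with every authors row

Fix: Add ON c.author_id = p.id to the JOIN

Corrected query:
SELECT c.id, p.name, c.sales FROM authors p JOIN novels c ON c.author_id = p.id

Result:
id | name    | sales
---+---------+------
1  | Le Guin | 13716
2  | Borges  | 50027
3  | Austen  | 14459
4  | Atwood  | 64432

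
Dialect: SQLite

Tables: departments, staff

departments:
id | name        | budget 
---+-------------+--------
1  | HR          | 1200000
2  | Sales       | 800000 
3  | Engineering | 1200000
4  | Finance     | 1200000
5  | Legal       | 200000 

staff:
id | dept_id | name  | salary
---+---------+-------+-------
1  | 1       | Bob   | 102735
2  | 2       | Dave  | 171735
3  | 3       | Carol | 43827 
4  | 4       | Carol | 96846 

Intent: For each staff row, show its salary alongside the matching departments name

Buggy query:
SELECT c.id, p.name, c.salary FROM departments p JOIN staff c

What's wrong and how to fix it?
Bug: JOIN with no ON clause produces a cartesian product; every staff row pairs with every departments row

Fix: Add ON c.dept_id = p.id to the JOIN

Corrected query:
SELECT c.id, p.name, c.salary FROM departments p JOIN staff c ON c.dept_id = p.id

Result:
id | name        | salary
---+-------------+-------
1  | HR          | 102735
2  | Sales       | 171735
3  | Engineering | 43827 
4  | Finance     | 96846 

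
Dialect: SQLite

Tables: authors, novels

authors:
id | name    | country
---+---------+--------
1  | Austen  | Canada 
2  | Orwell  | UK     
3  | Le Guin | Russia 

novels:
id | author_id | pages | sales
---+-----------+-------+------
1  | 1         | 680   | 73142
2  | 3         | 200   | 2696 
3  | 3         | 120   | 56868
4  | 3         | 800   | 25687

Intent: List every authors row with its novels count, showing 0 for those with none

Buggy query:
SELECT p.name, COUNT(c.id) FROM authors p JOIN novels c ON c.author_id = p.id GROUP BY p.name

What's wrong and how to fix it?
Bug: INNER JOIN drops authors rows that have no matching novels rows

Fix: Use LEFT JOIN so parents without children still appear (COUNT(c.id) gives 0)

Corrected query:
SELECT p.name, COUNT(c.id) FROM authors p LEFT JOIN novels c ON c.author_id = p.id GROUP BY p.name

Result:
name    | COUNT(c.id)
--------+------------
Austen  | 1          
Le Guin | 3          
Orwell  | 0          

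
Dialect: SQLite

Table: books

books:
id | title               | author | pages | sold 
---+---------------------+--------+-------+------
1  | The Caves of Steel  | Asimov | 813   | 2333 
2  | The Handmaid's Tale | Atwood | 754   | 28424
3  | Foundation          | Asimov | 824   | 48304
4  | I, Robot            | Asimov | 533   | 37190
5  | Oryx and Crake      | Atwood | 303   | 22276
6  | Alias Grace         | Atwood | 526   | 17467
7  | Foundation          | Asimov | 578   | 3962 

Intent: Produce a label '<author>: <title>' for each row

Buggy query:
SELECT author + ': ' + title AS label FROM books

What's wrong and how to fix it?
Bug: SQLite uses || for string concatenation; + coerces text to numbers (yielding 0)

Fix: Use the || operator for string concatenation

Corrected query:
SELECT author || ': ' || title AS label FROM books

Result:
label                      
---------------------------
Asimov: The Caves of Steel 
Atwood: The Handmaid's Tale
Asimov: Foundation         
Asimov: I, Robot           
Atwood: Oryx and Crake     
Atwood: Alias Grace        
Asimov: Foundation         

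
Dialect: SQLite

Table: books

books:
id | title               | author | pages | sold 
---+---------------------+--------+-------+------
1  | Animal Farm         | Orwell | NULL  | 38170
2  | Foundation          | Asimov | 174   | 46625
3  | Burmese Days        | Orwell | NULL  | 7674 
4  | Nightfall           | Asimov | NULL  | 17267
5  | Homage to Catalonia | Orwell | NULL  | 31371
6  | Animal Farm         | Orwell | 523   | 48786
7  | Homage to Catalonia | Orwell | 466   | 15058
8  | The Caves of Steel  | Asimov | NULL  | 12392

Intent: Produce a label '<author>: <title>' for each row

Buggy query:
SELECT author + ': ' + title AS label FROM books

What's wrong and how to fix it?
Bug: SQLite uses || for string concatenation; + coerces text to numbers (yielding 0)

Fix: Replace + with || to concatenate text

Corrected query:
SELECT author || ': ' || title AS label FROM books

Result:
label                      
---------------------------
Orwell: Animal Farm        
Asimov: Foundation         
Orwell: Burmese Days       
Asimov: Nightfall          
Orwell: Homage to Catalonia
Orwell: Animal Farm        
Orwell: Homage to Catalonia
Asimov: The Caves of Steel 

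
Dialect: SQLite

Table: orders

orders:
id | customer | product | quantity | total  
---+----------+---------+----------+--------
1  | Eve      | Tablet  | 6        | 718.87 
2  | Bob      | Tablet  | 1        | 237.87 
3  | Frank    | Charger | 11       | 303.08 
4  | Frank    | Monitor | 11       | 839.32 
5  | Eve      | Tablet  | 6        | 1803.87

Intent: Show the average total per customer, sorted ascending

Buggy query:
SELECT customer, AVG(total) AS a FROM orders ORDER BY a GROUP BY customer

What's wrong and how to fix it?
Bug: GROUP BY must precede ORDER BY

Fix: Move ORDER BY to the end, after GROUP BY

Corrected query:
SELECT customer, AVG(total) AS a FROM orders GROUP BY customer ORDER BY a

Result:
customer | a      
---------+--------
Bob      | 237.87 
Frank    | 571.2  
Eve      | 1261.37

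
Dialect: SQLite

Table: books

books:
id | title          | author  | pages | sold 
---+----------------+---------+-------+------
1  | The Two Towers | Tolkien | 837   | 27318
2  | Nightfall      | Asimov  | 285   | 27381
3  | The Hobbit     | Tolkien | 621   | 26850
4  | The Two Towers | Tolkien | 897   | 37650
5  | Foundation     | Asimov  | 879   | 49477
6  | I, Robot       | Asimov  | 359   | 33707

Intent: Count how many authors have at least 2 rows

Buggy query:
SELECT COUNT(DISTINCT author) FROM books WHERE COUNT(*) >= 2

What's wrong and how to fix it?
Bug: WHERE filters individual rows, not groups, so a group-level COUNT is invalid there

Fix: Use a subquery that GROUPs and filters with HAVING, then count its rows

Corrected query:
SELECT COUNT(*) FROM (SELECT author FROM books GROUP BY author HAVING COUNT(*) >= 2)

Result:
COUNT(*)
--------
2       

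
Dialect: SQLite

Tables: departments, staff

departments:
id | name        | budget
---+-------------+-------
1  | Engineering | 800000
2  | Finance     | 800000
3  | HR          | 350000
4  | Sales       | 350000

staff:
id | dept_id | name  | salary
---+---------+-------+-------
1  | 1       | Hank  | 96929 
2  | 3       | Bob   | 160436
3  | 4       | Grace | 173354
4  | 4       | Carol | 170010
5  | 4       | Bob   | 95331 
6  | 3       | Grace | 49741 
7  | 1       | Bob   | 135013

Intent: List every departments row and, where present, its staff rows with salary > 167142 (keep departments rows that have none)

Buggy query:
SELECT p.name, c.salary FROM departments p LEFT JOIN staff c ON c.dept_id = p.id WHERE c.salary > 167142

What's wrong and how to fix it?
Bug: A WHERE condition on the right-hand table after LEFT JOIN drops unmatched parents

Fix: Move the right-table condition into the ON clause so unmatched parents are kept

Corrected query:
SELECT p.name, c.salary FROM departments p LEFT JOIN staff c ON c.dept_id = p.id AND c.salary > 167142

Result:
name        | salary
------------+-------
Engineering | NULL  
Finance     | NULL  
HR          | NULL  
Sales       | 170010
Sales       | 173354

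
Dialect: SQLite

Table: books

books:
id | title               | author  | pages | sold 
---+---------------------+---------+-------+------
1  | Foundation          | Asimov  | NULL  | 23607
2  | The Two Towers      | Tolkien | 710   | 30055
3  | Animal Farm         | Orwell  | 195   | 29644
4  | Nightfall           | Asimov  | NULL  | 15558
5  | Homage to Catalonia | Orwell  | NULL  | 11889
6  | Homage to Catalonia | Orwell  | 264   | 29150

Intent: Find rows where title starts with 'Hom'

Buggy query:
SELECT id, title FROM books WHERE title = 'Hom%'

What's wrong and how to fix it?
Bug: '=' compares the literal string including the % character; pattern matching needs LIKE

Fix: Replace '=' with LIKE so 'Hom%' is treated as a pattern

Corrected query:
SELECT id, title FROM books WHERE title LIKE 'Hom%'

Result:
id | title              
---+--------------------
5  | Homage to Catalonia
6  | Homage to Catalonia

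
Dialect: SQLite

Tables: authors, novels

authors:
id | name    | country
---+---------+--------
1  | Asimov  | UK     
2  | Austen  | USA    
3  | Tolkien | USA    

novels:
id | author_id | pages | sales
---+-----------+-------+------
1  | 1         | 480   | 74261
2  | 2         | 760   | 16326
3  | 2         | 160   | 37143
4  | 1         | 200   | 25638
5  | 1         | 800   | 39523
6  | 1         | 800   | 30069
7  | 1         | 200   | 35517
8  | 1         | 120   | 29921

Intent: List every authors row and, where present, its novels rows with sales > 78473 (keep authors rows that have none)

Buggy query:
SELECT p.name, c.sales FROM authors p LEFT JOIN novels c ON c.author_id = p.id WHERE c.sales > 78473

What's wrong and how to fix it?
Bug: Filtering c.sales in WHERE discards the NULL rows produced by LEFT JOIN, turning it into an inner join

Fix: Put 'c.sales > 78473' in the JOIN's ON clause instead of WHERE

Corrected query:
SELECT p.name, c.sales FROM authors p LEFT JOIN novels c ON c.author_id = p.id AND c.sales > 78473

Result:
name    | sales
--------+------
Asimov  | NULL 
Austen  | NULL 
Tolkien | NULL 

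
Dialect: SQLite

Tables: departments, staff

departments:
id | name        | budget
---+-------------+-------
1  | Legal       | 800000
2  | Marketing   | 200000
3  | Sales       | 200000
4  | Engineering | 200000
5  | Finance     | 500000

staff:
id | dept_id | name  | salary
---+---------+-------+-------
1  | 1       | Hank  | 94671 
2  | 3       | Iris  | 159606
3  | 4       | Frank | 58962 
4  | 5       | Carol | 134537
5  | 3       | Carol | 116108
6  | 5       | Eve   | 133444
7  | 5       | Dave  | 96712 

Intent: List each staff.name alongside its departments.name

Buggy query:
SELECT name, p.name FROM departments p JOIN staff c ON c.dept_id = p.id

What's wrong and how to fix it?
Bug: 'name' exists in both joined tables, so the database can't tell which one is meant

Fix: Qualify the column with its table alias (c.name)

Corrected query:
SELECT c.name, p.name FROM departments p JOIN staff c ON c.dept_id = p.id

Result:
name  | name       
------+------------
Hank  | Legal      
Iris  | Sales      
Frank | Engineering
Carol | Finance    
Carol | Sales      
Eve   | Finance    
Dave  | Finance    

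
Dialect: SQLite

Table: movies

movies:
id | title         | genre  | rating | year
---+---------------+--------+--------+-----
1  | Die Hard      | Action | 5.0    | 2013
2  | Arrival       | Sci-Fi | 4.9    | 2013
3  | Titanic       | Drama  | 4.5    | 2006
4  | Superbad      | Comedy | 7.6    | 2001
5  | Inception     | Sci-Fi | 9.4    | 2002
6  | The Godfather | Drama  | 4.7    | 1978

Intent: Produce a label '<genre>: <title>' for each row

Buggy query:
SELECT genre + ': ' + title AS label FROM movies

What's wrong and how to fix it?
Bug: '+' is numeric addition; on text columns SQLite converts them to 0 instead of concatenating

Fix: Use the || operator for string concatenation

Corrected query:
SELECT genre || ': ' || title AS label FROM movies

Result:
label               
--------------------
Action: Die Hard    
Sci-Fi: Arrival     
Drama: Titanic      
Comedy: Superbad    
Sci-Fi: Inception   
Drama: The Godfather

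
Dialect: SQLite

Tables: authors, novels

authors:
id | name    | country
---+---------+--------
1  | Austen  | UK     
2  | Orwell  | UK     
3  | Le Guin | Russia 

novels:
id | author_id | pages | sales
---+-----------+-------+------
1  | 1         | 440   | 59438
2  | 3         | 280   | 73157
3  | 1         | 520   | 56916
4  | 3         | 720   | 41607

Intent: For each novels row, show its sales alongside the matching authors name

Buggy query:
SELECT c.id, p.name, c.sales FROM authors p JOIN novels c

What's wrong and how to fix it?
Bug: JOIN with no ON clause produces a cartesian product; every novels row pairs with every authors row

Fix: Add ON c.author_id = p.id to the JOIN

Corrected query:
SELECT c.id, p.name, c.sales FROM authors p JOIN novels c ON c.author_id = p.id

Result:
id | name    | sales
---+---------+------
1  | Austen  | 59438
2  | Le Guin | 73157
3  | Austen  | 56916
4  | Le Guin | 41607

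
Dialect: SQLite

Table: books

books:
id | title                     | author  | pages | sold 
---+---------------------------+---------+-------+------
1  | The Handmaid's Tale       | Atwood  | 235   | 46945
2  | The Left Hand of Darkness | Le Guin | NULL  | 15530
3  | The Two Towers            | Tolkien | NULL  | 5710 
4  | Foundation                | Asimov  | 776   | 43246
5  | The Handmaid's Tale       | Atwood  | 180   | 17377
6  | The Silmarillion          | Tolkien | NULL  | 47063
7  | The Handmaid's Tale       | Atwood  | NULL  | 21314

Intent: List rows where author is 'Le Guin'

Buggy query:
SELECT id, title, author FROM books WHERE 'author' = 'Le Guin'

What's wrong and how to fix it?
Bug: Single quotes denote string literals in SQL; the column name is being compared as a constant string

Fix: Remove the quotes around the column name (or use double quotes for an identifier)

Corrected query:
SELECT id, title, author FROM books WHERE author = 'Le Guin'

Result:
id | title                     | author 
---+---------------------------+--------
2  | The Left Hand of Darkness | Le Guin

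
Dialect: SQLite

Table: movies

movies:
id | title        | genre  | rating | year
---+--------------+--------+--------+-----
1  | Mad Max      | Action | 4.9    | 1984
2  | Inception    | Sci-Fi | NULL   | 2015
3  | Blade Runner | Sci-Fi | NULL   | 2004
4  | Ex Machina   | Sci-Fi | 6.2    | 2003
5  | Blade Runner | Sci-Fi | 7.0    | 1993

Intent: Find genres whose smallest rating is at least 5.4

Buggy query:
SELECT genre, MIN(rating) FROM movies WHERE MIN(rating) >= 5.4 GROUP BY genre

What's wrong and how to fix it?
Bug: Aggregates like MIN are computed per group after WHERE runs

Fix: Use HAVING for the per-group MIN condition

Corrected query:
SELECT genre, MIN(rating) FROM movies GROUP BY genre HAVING MIN(rating) >= 5.4

Result:
genre  | MIN(rating)
-------+------------
Sci-Fi | 6.2        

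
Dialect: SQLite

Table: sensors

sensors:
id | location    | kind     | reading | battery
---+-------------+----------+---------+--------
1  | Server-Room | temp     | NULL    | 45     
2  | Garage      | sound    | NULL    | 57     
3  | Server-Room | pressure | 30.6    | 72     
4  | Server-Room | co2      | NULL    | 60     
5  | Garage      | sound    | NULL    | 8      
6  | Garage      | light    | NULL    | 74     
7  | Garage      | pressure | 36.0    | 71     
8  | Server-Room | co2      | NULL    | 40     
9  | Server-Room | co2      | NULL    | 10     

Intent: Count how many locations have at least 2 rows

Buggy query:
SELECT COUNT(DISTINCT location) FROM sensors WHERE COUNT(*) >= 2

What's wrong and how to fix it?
Bug: WHERE filters individual rows, not groups, so a group-level COUNT is invalid there

Fix: Use a subquery that GROUPs and filters with HAVING, then count its rows

Corrected query:
SELECT COUNT(*) FROM (SELECT location FROM sensors GROUP BY location HAVING COUNT(*) >= 2)

Result:
COUNT(*)
--------
2       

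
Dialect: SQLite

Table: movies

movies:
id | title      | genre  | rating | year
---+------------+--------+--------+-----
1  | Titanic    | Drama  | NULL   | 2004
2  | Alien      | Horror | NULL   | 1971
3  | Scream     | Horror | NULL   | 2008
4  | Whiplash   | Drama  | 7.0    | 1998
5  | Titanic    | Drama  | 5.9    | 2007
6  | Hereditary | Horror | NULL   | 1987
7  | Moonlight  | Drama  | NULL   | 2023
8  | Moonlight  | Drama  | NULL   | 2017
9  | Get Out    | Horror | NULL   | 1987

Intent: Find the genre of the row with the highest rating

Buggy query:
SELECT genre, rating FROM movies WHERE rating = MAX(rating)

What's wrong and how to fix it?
Bug: MAX(rating) is an aggregate and cannot be used directly in WHERE

Fix: Wrap MAX in a scalar subquery so WHERE compares against a single value

Corrected query:
SELECT genre, rating FROM movies WHERE rating = (SELECT MAX(rating) FROM movies)

Result:
genre | rating
------+-------
Drama | 7     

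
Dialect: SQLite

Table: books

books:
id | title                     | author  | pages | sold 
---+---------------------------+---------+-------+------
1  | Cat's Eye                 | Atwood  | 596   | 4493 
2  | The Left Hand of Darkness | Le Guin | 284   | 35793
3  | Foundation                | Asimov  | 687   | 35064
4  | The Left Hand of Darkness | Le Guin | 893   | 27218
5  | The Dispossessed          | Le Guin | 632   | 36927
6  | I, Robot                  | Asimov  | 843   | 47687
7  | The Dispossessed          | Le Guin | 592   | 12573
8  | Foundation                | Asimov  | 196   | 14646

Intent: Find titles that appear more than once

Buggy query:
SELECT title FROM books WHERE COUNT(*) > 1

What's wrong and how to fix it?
Bug: WHERE can't reference COUNT(*); aggregates are computed after WHERE

Fix: GROUP BY title, then filter groups with HAVING COUNT(*) > 1

Corrected query:
SELECT title FROM books GROUP BY title HAVING COUNT(*) > 1

Result:
title                    
-------------------------
Foundation               
The Dispossessed         
The Left Hand of Darkness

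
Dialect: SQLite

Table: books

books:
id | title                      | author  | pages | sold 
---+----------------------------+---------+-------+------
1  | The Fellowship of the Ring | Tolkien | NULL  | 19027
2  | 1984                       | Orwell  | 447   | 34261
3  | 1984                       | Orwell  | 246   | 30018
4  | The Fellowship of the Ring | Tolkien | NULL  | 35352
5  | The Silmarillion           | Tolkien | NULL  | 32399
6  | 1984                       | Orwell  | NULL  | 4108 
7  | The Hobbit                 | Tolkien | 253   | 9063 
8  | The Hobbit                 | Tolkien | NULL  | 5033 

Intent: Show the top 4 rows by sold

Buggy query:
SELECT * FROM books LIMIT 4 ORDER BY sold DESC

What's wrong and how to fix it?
Bug: LIMIT must come after ORDER BY

Fix: Swap the clauses: ORDER BY first, then LIMIT

Corrected query:
SELECT * FROM books ORDER BY sold DESC LIMIT 4

Result:
id | title                      | author  | pages | sold 
---+----------------------------+---------+-------+------
4  | The Fellowship of the Ring | Tolkien | NULL  | 35352
2  | 1984                       | Orwell  | 447   | 34261
5  | The Silmarillion           | Tolkien | NULL  | 32399
3  | 1984                       | Orwell  | 246   | 30018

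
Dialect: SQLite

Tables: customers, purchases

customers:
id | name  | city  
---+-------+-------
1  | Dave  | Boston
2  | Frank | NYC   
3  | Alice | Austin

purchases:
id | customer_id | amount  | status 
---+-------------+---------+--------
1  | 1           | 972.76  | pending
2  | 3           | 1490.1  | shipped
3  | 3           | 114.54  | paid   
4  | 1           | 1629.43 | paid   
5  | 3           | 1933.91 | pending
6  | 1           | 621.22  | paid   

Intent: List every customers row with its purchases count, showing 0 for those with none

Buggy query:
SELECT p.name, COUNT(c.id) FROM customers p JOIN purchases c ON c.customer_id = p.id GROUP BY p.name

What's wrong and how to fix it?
Bug: An inner join excludes parents with zero children

Fix: Switch to LEFT JOIN to retain unmatched parent rows

Corrected query:
SELECT p.name, COUNT(c.id) FROM customers p LEFT JOIN purchases c ON c.customer_id = p.id GROUP BY p.name

Result:
name  | COUNT(c.id)
------+------------
Alice | 3          
Dave  | 3          
Frank | 0          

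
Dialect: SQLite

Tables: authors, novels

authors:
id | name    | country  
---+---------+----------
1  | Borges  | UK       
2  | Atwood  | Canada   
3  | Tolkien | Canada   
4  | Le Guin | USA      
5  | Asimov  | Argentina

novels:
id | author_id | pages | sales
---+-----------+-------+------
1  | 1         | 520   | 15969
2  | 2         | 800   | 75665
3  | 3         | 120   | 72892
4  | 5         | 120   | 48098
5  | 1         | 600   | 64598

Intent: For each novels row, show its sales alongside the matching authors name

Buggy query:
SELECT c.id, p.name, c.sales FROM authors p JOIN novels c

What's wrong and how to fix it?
Bug: JOIN with no ON clause produces a cartesian product; every novels row pairs with every authors row

Fix: Specify the join condition linking the foreign key to the parent id

Corrected query:
SELECT c.id, p.name, c.sales FROM authors p JOIN novels c ON c.author_id = p.id

Result:
id | name    | sales
---+---------+------
1  | Borges  | 15969
2  | Atwood  | 75665
3  | Tolkien | 72892
4  | Asimov  | 48098
5  | Borges  | 64598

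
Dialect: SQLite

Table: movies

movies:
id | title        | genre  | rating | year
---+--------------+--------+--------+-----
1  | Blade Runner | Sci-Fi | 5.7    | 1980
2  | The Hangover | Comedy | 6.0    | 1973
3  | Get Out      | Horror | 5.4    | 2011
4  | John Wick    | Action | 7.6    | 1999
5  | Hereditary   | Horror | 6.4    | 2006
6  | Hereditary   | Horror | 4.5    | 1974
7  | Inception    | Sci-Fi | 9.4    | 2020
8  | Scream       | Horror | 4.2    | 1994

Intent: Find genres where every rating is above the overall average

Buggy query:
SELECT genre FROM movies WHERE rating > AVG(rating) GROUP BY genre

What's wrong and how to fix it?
Bug: WHERE evaluates per row before aggregation, so AVG() is unavailable

Fix: Use a subquery for AVG and a HAVING MIN(...) filter so the condition holds for every row in the group

Corrected query:
SELECT genre FROM movies GROUP BY genre HAVING MIN(rating) > (SELECT AVG(rating) FROM movies)

Result:
genre 
------
Action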